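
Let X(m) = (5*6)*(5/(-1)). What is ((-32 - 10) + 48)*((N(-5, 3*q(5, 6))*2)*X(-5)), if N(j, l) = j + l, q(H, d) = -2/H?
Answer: 11160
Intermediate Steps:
X(m) = -150 (X(m) = 30*(5*(-1)) = 30*(-5) = -150)
((-32 - 10) + 48)*((N(-5, 3*q(5, 6))*2)*X(-5)) = ((-32 - 10) + 48)*(((-5 + 3*(-2/5))*2)*(-150)) = (-42 + 48)*(((-5 + 3*(-2*⅕))*2)*(-150)) = 6*(((-5 + 3*(-⅖))*2)*(-150)) = 6*(((-5 - 6/5)*2)*(-150)) = 6*(-31/5*2*(-150)) = 6*(-62/5*(-150)) = 6*1860 = 11160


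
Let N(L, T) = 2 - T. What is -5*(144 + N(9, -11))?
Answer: -785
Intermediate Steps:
-5*(144 + N(9, -11)) = -5*(144 + (2 - 1*(-11))) = -5*(144 + (2 + 11)) = -5*(144 + 13) = -5*157 = -785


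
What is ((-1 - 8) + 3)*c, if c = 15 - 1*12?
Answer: -18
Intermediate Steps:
c = 3 (c = 15 - 12 = 3)
((-1 - 8) + 3)*c = ((-1 - 8) + 3)*3 = (-9 + 3)*3 = -6*3 = -18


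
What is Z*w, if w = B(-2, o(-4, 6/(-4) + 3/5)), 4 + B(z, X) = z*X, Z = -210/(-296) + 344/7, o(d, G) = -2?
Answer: 0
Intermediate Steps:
Z = 51647/1036 (Z = -210*(-1/296) + 344*(⅐) = 105/148 + 344/7 = 51647/1036 ≈ 49.852)
B(z, X) = -4 + X*z (B(z, X) = -4 + z*X = -4 + X*z)
w = 0 (w = -4 - 2*(-2) = -4 + 4 = 0)
Z*w = (51647/1036)*0 = 0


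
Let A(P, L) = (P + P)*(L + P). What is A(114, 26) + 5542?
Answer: 37462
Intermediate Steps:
A(P, L) = 2*P*(L + P) (A(P, L) = (2*P)*(L + P) = 2*P*(L + P))
A(114, 26) + 5542 = 2*114*(26 + 114) + 5542 = 2*114*140 + 5542 = 31920 + 5542 = 37462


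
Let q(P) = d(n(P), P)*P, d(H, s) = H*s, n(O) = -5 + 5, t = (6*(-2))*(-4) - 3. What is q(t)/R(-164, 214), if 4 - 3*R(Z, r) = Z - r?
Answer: 0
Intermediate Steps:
t = 45 (t = -12*(-4) - 3 = 48 - 3 = 45)
R(Z, r) = 4/3 - Z/3 + r/3 (R(Z, r) = 4/3 - (Z - r)/3 = 4/3 + (-Z/3 + r/3) = 4/3 - Z/3 + r/3)
n(O) = 0
q(P) = 0 (q(P) = (0*P)*P = 0*P = 0)
q(t)/R(-164, 214) = 0/(4/3 - 1/3*(-164) + (1/3)*214) = 0/(4/3 + 164/3 + 214/3) = 0/(382/3) = 0*(3/382) = 0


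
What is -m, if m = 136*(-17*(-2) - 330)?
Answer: 40256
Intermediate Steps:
m = -40256 (m = 136*(34 - 330) = 136*(-296) = -40256)
-m = -1*(-40256) = 40256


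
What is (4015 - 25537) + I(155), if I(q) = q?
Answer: -21367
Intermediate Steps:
(4015 - 25537) + I(155) = (4015 - 25537) + 155 = -21522 + 155 = -21367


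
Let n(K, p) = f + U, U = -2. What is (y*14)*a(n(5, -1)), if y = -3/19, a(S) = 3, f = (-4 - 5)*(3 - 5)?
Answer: -126/19 ≈ -6.6316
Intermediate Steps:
f = 18 (f = -9*(-2) = 18)
n(K, p) = 16 (n(K, p) = 18 - 2 = 16)
y = -3/19 (y = -3*1/19 = -3/19 ≈ -0.15789)
(y*14)*a(n(5, -1)) = -3/19*14*3 = -42/19*3 = -126/19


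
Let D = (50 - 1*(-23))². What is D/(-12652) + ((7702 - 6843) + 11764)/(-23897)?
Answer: -287053309/302344844 ≈ -0.94942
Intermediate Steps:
D = 5329 (D = (50 + 23)² = 73² = 5329)
D/(-12652) + ((7702 - 6843) + 11764)/(-23897) = 5329/(-12652) + ((7702 - 6843) + 11764)/(-23897) = 5329*(-1/12652) + (859 + 11764)*(-1/23897) = -5329/12652 + 12623*(-1/23897) = -5329/12652 - 12623/23897 = -287053309/302344844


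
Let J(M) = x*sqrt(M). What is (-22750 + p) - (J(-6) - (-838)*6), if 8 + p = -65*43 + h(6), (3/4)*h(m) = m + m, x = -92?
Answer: -30565 + 92*I*sqrt(6) ≈ -30565.0 + 225.35*I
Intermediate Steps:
h(m) = 8*m/3 (h(m) = 4*(m + m)/3 = 4*(2*m)/3 = 8*m/3)
J(M) = -92*sqrt(M)
p = -2787 (p = -8 + (-65*43 + (8/3)*6) = -8 + (-2795 + 16) = -8 - 2779 = -2787)
(-22750 + p) - (J(-6) - (-838)*6) = (-22750 - 2787) - (-92*I*sqrt(6) - (-838)*6) = -25537 - (-92*I*sqrt(6) - 1*(-5028)) = -25537 - (-92*I*sqrt(6) + 5028) = -25537 - (5028 - 92*I*sqrt(6)) = -25537 + (-5028 + 92*I*sqrt(6)) = -30565 + 92*I*sqrt(6)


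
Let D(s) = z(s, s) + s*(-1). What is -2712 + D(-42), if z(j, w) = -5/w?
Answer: -112135/42 ≈ -2669.9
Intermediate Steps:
D(s) = -s - 5/s (D(s) = -5/s + s*(-1) = -5/s - s = -s - 5/s)
-2712 + D(-42) = -2712 + (-1*(-42) - 5/(-42)) = -2712 + (42 - 5*(-1/42)) = -2712 + (42 + 5/42) = -2712 + 1769/42 = -112135/42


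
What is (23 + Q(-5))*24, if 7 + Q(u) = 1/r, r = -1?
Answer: 360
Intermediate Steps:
Q(u) = -8 (Q(u) = -7 + 1/(-1) = -7 - 1 = -8)
(23 + Q(-5))*24 = (23 - 8)*24 = 15*24 = 360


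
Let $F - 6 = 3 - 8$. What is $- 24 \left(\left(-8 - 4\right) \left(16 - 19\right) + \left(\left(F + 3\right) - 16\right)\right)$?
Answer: $-576$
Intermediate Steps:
$F = 1$ ($F = 6 + \left(3 - 8\right) = 6 - 5 = 1$)
$- 24 \left(\left(-8 - 4\right) \left(16 - 19\right) + \left(\left(F + 3\right) - 16\right)\right) = - 24 \left(\left(-8 - 4\right) \left(16 - 19\right) + \left(\left(1 + 3\right) - 16\right)\right) = - 24 \left(\left(-12\right) \left(-3\right) + \left(4 - 16\right)\right) = - 24 \left(36 - 12\right) = \left(-24\right) 24 = -576$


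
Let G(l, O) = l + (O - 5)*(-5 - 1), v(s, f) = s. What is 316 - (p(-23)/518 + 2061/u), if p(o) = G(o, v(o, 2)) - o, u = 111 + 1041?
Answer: 1486567/4736 ≈ 313.89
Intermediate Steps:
u = 1152
G(l, O) = 30 + l - 6*O (G(l, O) = l + (-5 + O)*(-6) = l + (30 - 6*O) = 30 + l - 6*O)
p(o) = 30 - 6*o (p(o) = (30 + o - 6*o) - o = (30 - 5*o) - o = 30 - 6*o)
316 - (p(-23)/518 + 2061/u) = 316 - ((30 - 6*(-23))/518 + 2061/1152) = 316 - ((30 + 138)*(1/518) + 2061*(1/1152)) = 316 - (168*(1/518) + 229/128) = 316 - (12/37 + 229/128) = 316 - 1*10009/4736 = 316 - 10009/4736 = 1486567/4736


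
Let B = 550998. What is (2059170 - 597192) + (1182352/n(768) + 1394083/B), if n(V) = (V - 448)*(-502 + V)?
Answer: 306111280652489/209379240 ≈ 1.4620e+6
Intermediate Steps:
n(V) = (-502 + V)*(-448 + V) (n(V) = (-448 + V)*(-502 + V) = (-502 + V)*(-448 + V))
(2059170 - 597192) + (1182352/n(768) + 1394083/B) = (2059170 - 597192) + (1182352/(224896 + 768² - 950*768) + 1394083/550998) = 1461978 + (1182352/(224896 + 589824 - 729600) + 1394083*(1/550998)) = 1461978 + (1182352/85120 + 1394083/550998) = 1461978 + (1182352*(1/85120) + 1394083/550998) = 1461978 + (73897/5320 + 1394083/550998) = 1461978 + 3438115769/209379240 = 306111280652489/209379240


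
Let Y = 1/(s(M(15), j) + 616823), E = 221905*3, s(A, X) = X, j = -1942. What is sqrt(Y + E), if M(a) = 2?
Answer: 2*sqrt(62923156149563749)/614881 ≈ 815.91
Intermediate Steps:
E = 665715
Y = 1/614881 (Y = 1/(-1942 + 616823) = 1/614881 ≈ 1.6263e-6)
sqrt(Y + E) = sqrt(1/614881 + 665715) = sqrt(409335504916/614881) = 2*sqrt(62923156149563749)/614881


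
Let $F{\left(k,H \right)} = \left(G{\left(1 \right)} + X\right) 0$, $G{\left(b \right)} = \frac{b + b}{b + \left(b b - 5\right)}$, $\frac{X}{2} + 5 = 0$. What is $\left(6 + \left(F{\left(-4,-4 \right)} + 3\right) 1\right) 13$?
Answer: $117$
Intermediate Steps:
$X = -10$ ($X = -10 + 2 \cdot 0 = -10 + 0 = -10$)
$G{\left(b \right)} = \frac{2 b}{-5 + b + b^{2}}$ ($G{\left(b \right)} = \frac{2 b}{b + \left(b^{2} - 5\right)} = \frac{2 b}{b + \left(-5 + b^{2}\right)} = \frac{2 b}{-5 + b + b^{2}}$)
$F{\left(k,H \right)} = 0$ ($F{\left(k,H \right)} = \left(2 \cdot 1 \frac{1}{-5 + 1 + 1^{2}} - 10\right) 0 = \left(2 \cdot 1 \frac{1}{-5 + 1 + 1} - 10\right) 0 = \left(2 \cdot 1 \frac{1}{-3} - 10\right) 0 = \left(2 \cdot 1 \left(- \frac{1}{3}\right) - 10\right) 0 = \left(- \frac{2}{3} - 10\right) 0 = \left(- \frac{32}{3}\right) 0 = 0$)
$\left(6 + \left(F{\left(-4,-4 \right)} + 3\right) 1\right) 13 = \left(6 + \left(0 + 3\right) 1\right) 13 = \left(6 + 3 \cdot 1\right) 13 = \left(6 + 3\right) 13 = 9 \cdot 13 = 117$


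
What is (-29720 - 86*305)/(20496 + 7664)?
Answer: -5595/2816 ≈ -1.9869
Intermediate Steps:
(-29720 - 86*305)/(20496 + 7664) = (-29720 - 26230)/28160 = -55950*1/28160 = -5595/2816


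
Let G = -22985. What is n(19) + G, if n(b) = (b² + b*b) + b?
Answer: -22244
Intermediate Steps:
n(b) = b + 2*b² (n(b) = (b² + b²) + b = 2*b² + b = b + 2*b²)
n(19) + G = 19*(1 + 2*19) - 22985 = 19*(1 + 38) - 22985 = 19*39 - 22985 = 741 - 22985 = -22244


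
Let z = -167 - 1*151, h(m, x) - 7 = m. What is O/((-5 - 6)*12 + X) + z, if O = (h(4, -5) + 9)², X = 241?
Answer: -34262/109 ≈ -314.33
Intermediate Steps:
h(m, x) = 7 + m
O = 400 (O = ((7 + 4) + 9)² = (11 + 9)² = 20² = 400)
z = -318 (z = -167 - 151 = -318)
O/((-5 - 6)*12 + X) + z = 400/((-5 - 6)*12 + 241) - 318 = 400/(-11*12 + 241) - 318 = 400/(-132 + 241) - 318 = 400/109 - 318 = -34262/109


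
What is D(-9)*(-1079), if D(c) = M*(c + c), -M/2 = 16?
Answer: -621504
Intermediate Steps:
M = -32 (M = -2*16 = -32)
D(c) = -64*c (D(c) = -32*(c + c) = -64*c)
D(-9)*(-1079) = -64*(-9)*(-1079) = 576*(-1079) = -621504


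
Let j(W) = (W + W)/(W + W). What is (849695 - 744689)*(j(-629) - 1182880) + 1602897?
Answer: -124207789377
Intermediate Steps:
j(W) = 1 (j(W) = (2*W)/((2*W)) = (2*W)*(1/(2*W)) = 1)
(849695 - 744689)*(j(-629) - 1182880) + 1602897 = (849695 - 744689)*(1 - 1182880) + 1602897 = 105006*(-1182879) + 1602897 = -124209392274 + 1602897 = -124207789377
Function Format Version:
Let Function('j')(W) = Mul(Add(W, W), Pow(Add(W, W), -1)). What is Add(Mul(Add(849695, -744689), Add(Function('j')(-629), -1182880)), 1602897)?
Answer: -124207789377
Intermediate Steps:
Function('j')(W) = 1 (Function('j')(W) = Mul(Mul(2, W), Pow(Mul(2, W), -1)) = Mul(Mul(2, W), Mul(Rational(1, 2), Pow(W, -1))) = 1)
Add(Mul(Add(849695, -744689), Add(Function('j')(-629), -1182880)), 1602897) = Add(Mul(Add(849695, -744689), Add(1, -1182880)), 1602897) = Add(Mul(105006, -1182879), 1602897) = Add(-124209392274, 1602897) = -124207789377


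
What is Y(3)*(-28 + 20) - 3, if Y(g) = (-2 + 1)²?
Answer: -11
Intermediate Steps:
Y(g) = 1 (Y(g) = (-1)² = 1)
Y(3)*(-28 + 20) - 3 = 1*(-28 + 20) - 3 = 1*(-8) - 3 = -8 - 3 = -11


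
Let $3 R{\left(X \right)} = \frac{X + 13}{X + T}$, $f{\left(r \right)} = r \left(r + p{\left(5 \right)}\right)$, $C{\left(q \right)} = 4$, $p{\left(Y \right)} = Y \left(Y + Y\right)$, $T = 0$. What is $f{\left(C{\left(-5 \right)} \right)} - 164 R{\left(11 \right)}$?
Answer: $\frac{1064}{11} \approx 96.727$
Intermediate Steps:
$p{\left(Y \right)} = 2 Y^{2}$ ($p{\left(Y \right)} = Y 2 Y = 2 Y^{2}$)
$f{\left(r \right)} = r \left(50 + r\right)$ ($f{\left(r \right)} = r \left(r + 2 \cdot 5^{2}\right) = r \left(r + 2 \cdot 25\right) = r \left(r + 50\right) = r \left(50 + r\right)$)
$R{\left(X \right)} = \frac{13 + X}{3 X}$ ($R{\left(X \right)} = \frac{\left(X + 13\right) \frac{1}{X + 0}}{3} = \frac{\left(13 + X\right) \frac{1}{X}}{3} = \frac{\frac{1}{X} \left(13 + X\right)}{3} = \frac{13 + X}{3 X}$)
$f{\left(C{\left(-5 \right)} \right)} - 164 R{\left(11 \right)} = 4 \left(50 + 4\right) - 164 \frac{13 + 11}{3 \cdot 11} = 4 \cdot 54 - 164 \cdot \frac{1}{3} \cdot \frac{1}{11} \cdot 24 = 216 - \frac{1312}{11} = \frac{1064}{11}$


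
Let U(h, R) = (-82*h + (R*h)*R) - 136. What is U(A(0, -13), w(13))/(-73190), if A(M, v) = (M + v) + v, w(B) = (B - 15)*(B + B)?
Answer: 34154/36595 ≈ 0.93330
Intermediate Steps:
w(B) = 2*B*(-15 + B) (w(B) = (-15 + B)*(2*B) = 2*B*(-15 + B))
A(M, v) = M + 2*v
U(h, R) = -136 - 82*h + h*R² (U(h, R) = (-82*h + h*R²) - 136 = -136 - 82*h + h*R²)
U(A(0, -13), w(13))/(-73190) = (-136 - 82*(0 + 2*(-13)) + (0 + 2*(-13))*(2*13*(-15 + 13))²)/(-73190) = (-136 - 82*(0 - 26) + (0 - 26)*(2*13*(-2))²)*(-1/73190) = (-136 - 82*(-26) - 26*(-52)²)*(-1/73190) = (-136 + 2132 - 26*2704)*(-1/73190) = (-136 + 2132 - 70304)*(-1/73190) = -68308*(-1/73190) = 34154/36595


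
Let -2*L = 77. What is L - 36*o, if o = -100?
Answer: 7123/2 ≈ 3561.5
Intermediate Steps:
L = -77/2 (L = -1/2*77 = -77/2 ≈ -38.500)
L - 36*o = -77/2 - 36*(-100) = -77/2 + 3600 = 7123/2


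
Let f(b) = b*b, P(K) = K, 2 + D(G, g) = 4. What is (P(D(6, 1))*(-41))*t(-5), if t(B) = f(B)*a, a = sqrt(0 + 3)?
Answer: -2050*sqrt(3) ≈ -3550.7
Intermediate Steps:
D(G, g) = 2 (D(G, g) = -2 + 4 = 2)
a = sqrt(3) ≈ 1.7320
f(b) = b**2
t(B) = sqrt(3)*B**2 (t(B) = B**2*sqrt(3) = sqrt(3)*B**2)
(P(D(6, 1))*(-41))*t(-5) = (2*(-41))*(sqrt(3)*(-5)**2) = -82*sqrt(3)*25 = -2050*sqrt(3)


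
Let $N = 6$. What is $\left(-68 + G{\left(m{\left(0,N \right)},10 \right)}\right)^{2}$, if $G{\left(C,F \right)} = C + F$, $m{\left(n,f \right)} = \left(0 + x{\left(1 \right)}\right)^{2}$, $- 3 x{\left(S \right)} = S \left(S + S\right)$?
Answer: $\frac{268324}{81} \approx 3312.6$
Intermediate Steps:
$x{\left(S \right)} = - \frac{2 S^{2}}{3}$ ($x{\left(S \right)} = - \frac{S \left(S + S\right)}{3} = - \frac{S 2 S}{3} = - \frac{2 S^{2}}{3}$)
$m{\left(n,f \right)} = \frac{4}{9}$ ($m{\left(n,f \right)} = \left(0 - \frac{2 \cdot 1^{2}}{3}\right)^{2} = \left(0 - \frac{2}{3}\right)^{2} = \left(- \frac{2}{3}\right)^{2} = \frac{4}{9}$)
$\left(-68 + G{\left(m{\left(0,N \right)},10 \right)}\right)^{2} = \left(-68 + \left(\frac{4}{9} + 10\right)\right)^{2} = \left(-68 + \frac{94}{9}\right)^{2} = \left(- \frac{518}{9}\right)^{2} = \frac{268324}{81}$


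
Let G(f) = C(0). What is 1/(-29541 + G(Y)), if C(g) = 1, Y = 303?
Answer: -1/29540 ≈ -3.3852e-5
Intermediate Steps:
G(f) = 1
1/(-29541 + G(Y)) = 1/(-29541 + 1) = 1/(-29540) = -1/29540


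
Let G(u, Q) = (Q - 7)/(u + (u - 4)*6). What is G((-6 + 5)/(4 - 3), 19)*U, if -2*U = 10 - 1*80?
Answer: -420/31 ≈ -13.548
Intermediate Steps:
U = 35 (U = -(10 - 1*80)/2 = -(10 - 80)/2 = -1/2*(-70) = 35)
G(u, Q) = (-7 + Q)/(-24 + 7*u) (G(u, Q) = (-7 + Q)/(u + (-4 + u)*6) = (-7 + Q)/(u + (-24 + 6*u)) = (-7 + Q)/(-24 + 7*u))
G((-6 + 5)/(4 - 3), 19)*U = ((-7 + 19)/(-24 + 7*((-6 + 5)/(4 - 3))))*35 = (12/(-24 + 7*(-1/1)))*35 = (12/(-24 + 7*(-1*1)))*35 = (12/(-24 + 7*(-1)))*35 = (12/(-24 - 7))*35 = (12/(-31))*35 = -1/31*12*35 = -12/31*35 = -420/31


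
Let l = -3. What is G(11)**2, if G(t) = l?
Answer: 9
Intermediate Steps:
G(t) = -3
G(11)**2 = (-3)**2 = 9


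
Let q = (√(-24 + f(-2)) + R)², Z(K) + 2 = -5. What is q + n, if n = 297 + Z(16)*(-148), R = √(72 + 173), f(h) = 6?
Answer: 1560 + 42*I*√10 ≈ 1560.0 + 132.82*I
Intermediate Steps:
R = 7*√5 (R = √245 = 7*√5 ≈ 15.652)
Z(K) = -7 (Z(K) = -2 - 5 = -7)
n = 1333 (n = 297 - 7*(-148) = 297 + 1036 = 1333)
q = (7*√5 + 3*I*√2)² (q = (√(-24 + 6) + 7*√5)² = (√(-18) + 7*√5)² = (3*I*√2 + 7*√5)² = (7*√5 + 3*I*√2)² ≈ 227.0 + 132.82*I)
q + n = (227 + 42*I*√10) + 1333 = 1560 + 42*I*√10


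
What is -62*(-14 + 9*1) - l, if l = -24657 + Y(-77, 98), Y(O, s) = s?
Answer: 24869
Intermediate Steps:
l = -24559 (l = -24657 + 98 = -24559)
-62*(-14 + 9*1) - l = -62*(-14 + 9*1) - 1*(-24559) = -62*(-14 + 9) + 24559 = -62*(-5) + 24559 = 310 + 24559 = 24869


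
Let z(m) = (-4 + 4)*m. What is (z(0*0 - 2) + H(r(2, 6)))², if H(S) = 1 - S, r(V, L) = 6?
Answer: 25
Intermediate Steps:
z(m) = 0 (z(m) = 0*m = 0)
(z(0*0 - 2) + H(r(2, 6)))² = (0 + (1 - 1*6))² = (0 + (1 - 6))² = (0 - 5)² = (-5)² = 25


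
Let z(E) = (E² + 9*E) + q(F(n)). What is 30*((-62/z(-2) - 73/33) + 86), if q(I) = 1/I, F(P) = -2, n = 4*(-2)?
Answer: 842770/319 ≈ 2641.9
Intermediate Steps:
n = -8
z(E) = -½ + E² + 9*E (z(E) = (E² + 9*E) + 1/(-2) = (E² + 9*E) - ½ = -½ + E² + 9*E)
30*((-62/z(-2) - 73/33) + 86) = 30*((-62/(-½ + (-2)² + 9*(-2)) - 73/33) + 86) = 30*((-62/(-½ + 4 - 18) - 73*1/33) + 86) = 30*((-62/(-29/2) - 73/33) + 86) = 30*((-62*(-2/29) - 73/33) + 86) = 30*((124/29 - 73/33) + 86) = 30*(1975/957 + 86) = 30*(84277/957) = 842770/319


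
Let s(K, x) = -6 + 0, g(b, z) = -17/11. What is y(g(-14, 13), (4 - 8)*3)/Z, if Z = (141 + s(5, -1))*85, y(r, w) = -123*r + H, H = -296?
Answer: -233/25245 ≈ -0.0092296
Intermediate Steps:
g(b, z) = -17/11 (g(b, z) = -17*1/11 = -17/11)
s(K, x) = -6
y(r, w) = -296 - 123*r (y(r, w) = -123*r - 296 = -296 - 123*r)
Z = 11475 (Z = (141 - 6)*85 = 135*85 = 11475)
y(g(-14, 13), (4 - 8)*3)/Z = (-296 - 123*(-17/11))/11475 = (-296 + 2091/11)*(1/11475) = -1165/11*1/11475 = -233/25245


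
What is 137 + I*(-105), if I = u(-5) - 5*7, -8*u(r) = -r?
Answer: 31021/8 ≈ 3877.6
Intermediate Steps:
u(r) = r/8 (u(r) = -(-1)*r/8 = r/8)
I = -285/8 (I = (⅛)*(-5) - 5*7 = -5/8 - 35 = -285/8 ≈ -35.625)
137 + I*(-105) = 137 - 285/8*(-105) = 137 + 29925/8 = 31021/8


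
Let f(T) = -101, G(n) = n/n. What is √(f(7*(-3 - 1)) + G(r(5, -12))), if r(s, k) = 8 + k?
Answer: 10*I ≈ 10.0*I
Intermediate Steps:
G(n) = 1
√(f(7*(-3 - 1)) + G(r(5, -12))) = √(-101 + 1) = √(-100) = 10*I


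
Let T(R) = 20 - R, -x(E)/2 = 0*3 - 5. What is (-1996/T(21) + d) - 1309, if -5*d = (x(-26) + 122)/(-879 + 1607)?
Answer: 625137/910 ≈ 686.96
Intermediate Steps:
x(E) = 10 (x(E) = -2*(0*3 - 5) = -2*(0 - 5) = -2*(-5) = 10)
d = -33/910 (d = -(10 + 122)/(5*(-879 + 1607)) = -132/(5*728) = -⅕*33/182 = -33/910 ≈ -0.036264)
(-1996/T(21) + d) - 1309 = (-1996/(20 - 1*21) - 33/910) - 1309 = (-1996/(20 - 21) - 33/910) - 1309 = (-1996/(-1) - 33/910) - 1309 = (-1996*(-1) - 33/910) - 1309 = (1996 - 33/910) - 1309 = 1816327/910 - 1309 = 625137/910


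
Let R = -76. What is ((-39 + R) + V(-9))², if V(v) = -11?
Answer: 15876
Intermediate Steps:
((-39 + R) + V(-9))² = ((-39 - 76) - 11)² = (-115 - 11)² = (-126)² = 15876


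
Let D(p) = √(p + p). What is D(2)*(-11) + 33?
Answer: 11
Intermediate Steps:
D(p) = √2*√p (D(p) = √(2*p) = √2*√p)
D(2)*(-11) + 33 = (√2*√2)*(-11) + 33 = 2*(-11) + 33 = -22 + 33 = 11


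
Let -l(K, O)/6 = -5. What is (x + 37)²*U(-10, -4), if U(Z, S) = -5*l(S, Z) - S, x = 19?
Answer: -457856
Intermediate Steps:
l(K, O) = 30 (l(K, O) = -6*(-5) = 30)
U(Z, S) = -150 - S (U(Z, S) = -5*30 - S = -150 - S)
(x + 37)²*U(-10, -4) = (19 + 37)²*(-150 - 1*(-4)) = 56²*(-150 + 4) = 3136*(-146) = -457856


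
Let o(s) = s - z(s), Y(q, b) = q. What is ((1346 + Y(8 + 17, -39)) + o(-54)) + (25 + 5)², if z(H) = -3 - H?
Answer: 2166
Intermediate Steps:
o(s) = 3 + 2*s (o(s) = s - (-3 - s) = s + (3 + s) = 3 + 2*s)
((1346 + Y(8 + 17, -39)) + o(-54)) + (25 + 5)² = ((1346 + (8 + 17)) + (3 + 2*(-54))) + (25 + 5)² = ((1346 + 25) + (3 - 108)) + 30² = (1371 - 105) + 900 = 1266 + 900 = 2166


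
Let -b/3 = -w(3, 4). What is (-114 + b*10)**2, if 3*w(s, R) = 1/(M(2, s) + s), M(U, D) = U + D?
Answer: 203401/16 ≈ 12713.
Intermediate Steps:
M(U, D) = D + U
w(s, R) = 1/(3*(2 + 2*s)) (w(s, R) = 1/(3*((s + 2) + s)) = 1/(3*((2 + s) + s)) = 1/(3*(2 + 2*s)))
b = 1/8 (b = -(-3)*1/(6*(1 + 3)) = -(-3)*(1/6)/4 = -(-3)*(1/6)*(1/4) = -(-3)/24 = -3*(-1/24) = 1/8 ≈ 0.12500)
(-114 + b*10)**2 = (-114 + (1/8)*10)**2 = (-114 + 5/4)**2 = (-451/4)**2 = 203401/16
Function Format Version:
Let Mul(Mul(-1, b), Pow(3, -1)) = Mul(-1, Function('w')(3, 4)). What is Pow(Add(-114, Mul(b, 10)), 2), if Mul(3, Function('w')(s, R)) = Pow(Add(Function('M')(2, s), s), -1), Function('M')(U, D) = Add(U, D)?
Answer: Rational(203401, 16) ≈ 12713.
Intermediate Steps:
Function('M')(U, D) = Add(D, U)
Function('w')(s, R) = Mul(Rational(1, 3), Pow(Add(2, Mul(2, s)), -1)) (Function('w')(s, R) = Mul(Rational(1, 3), Pow(Add(Add(s, 2), s), -1)) = Mul(Rational(1, 3), Pow(Add(Add(2, s), s), -1)) = Mul(Rational(1, 3), Pow(Add(2, Mul(2, s)), -1)))
b = Rational(1, 8) (b = Mul(-3, Mul(-1, Mul(Rational(1, 6), Pow(Add(1, 3), -1)))) = Mul(-3, Mul(-1, Mul(Rational(1, 6), Pow(4, -1)))) = Mul(-3, Mul(-1, Mul(Rational(1, 6), Rational(1, 4)))) = Mul(-3, Mul(-1, Rational(1, 24))) = Mul(-3, Rational(-1, 24)) = Rational(1, 8) ≈ 0.12500)
Pow(Add(-114, Mul(b, 10)), 2) = Pow(Add(-114, Mul(Rational(1, 8), 10)), 2) = Pow(Add(-114, Rational(5, 4)), 2) = Pow(Rational(-451, 4), 2) = Rational(203401, 16)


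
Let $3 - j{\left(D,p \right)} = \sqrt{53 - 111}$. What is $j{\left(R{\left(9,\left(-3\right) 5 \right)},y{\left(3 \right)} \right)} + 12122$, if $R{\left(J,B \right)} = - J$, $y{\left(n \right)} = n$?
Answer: $12125 - i \sqrt{58} \approx 12125.0 - 7.6158 i$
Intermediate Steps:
$j{\left(D,p \right)} = 3 - i \sqrt{58}$ ($j{\left(D,p \right)} = 3 - \sqrt{53 - 111} = 3 - \sqrt{-58} = 3 - i \sqrt{58}$)
$j{\left(R{\left(9,\left(-3\right) 5 \right)},y{\left(3 \right)} \right)} + 12122 = \left(3 - i \sqrt{58}\right) + 12122 = 12125 - i \sqrt{58}$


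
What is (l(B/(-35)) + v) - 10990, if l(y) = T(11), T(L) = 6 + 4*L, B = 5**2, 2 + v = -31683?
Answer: -42625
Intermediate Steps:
v = -31685 (v = -2 - 31683 = -31685)
B = 25
l(y) = 50 (l(y) = 6 + 4*11 = 6 + 44 = 50)
(l(B/(-35)) + v) - 10990 = (50 - 31685) - 10990 = -31635 - 10990 = -42625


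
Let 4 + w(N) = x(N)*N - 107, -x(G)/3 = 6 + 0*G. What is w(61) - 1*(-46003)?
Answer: 44794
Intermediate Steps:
x(G) = -18 (x(G) = -3*(6 + 0*G) = -3*(6 + 0) = -3*6 = -18)
w(N) = -111 - 18*N (w(N) = -4 + (-18*N - 107) = -4 + (-107 - 18*N) = -111 - 18*N)
w(61) - 1*(-46003) = (-111 - 18*61) - 1*(-46003) = (-111 - 1098) + 46003 = -1209 + 46003 = 44794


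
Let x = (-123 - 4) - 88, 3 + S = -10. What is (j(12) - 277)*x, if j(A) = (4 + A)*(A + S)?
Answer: 62995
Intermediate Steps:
S = -13 (S = -3 - 10 = -13)
x = -215 (x = -127 - 88 = -215)
j(A) = (-13 + A)*(4 + A) (j(A) = (4 + A)*(A - 13) = (4 + A)*(-13 + A) = (-13 + A)*(4 + A))
(j(12) - 277)*x = ((-52 + 12**2 - 9*12) - 277)*(-215) = ((-52 + 144 - 108) - 277)*(-215) = (-16 - 277)*(-215) = -293*(-215) = 62995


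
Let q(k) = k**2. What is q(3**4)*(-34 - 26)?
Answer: -393660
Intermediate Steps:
q(3**4)*(-34 - 26) = (3**4)**2*(-34 - 26) = 81**2*(-60) = 6561*(-60) = -393660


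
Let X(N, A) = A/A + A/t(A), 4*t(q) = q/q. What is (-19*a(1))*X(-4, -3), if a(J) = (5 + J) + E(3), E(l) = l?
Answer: 1881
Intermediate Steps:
t(q) = ¼ (t(q) = (q/q)/4 = (¼)*1 = ¼)
X(N, A) = 1 + 4*A (X(N, A) = A/A + A/(¼) = 1 + A*4 = 1 + 4*A)
a(J) = 8 + J (a(J) = (5 + J) + 3 = 8 + J)
(-19*a(1))*X(-4, -3) = (-19*(8 + 1))*(1 + 4*(-3)) = (-19*9)*(1 - 12) = -171*(-11) = 1881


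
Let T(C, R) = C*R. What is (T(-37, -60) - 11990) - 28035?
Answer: -37805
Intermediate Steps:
(T(-37, -60) - 11990) - 28035 = (-37*(-60) - 11990) - 28035 = (2220 - 11990) - 28035 = -9770 - 28035 = -37805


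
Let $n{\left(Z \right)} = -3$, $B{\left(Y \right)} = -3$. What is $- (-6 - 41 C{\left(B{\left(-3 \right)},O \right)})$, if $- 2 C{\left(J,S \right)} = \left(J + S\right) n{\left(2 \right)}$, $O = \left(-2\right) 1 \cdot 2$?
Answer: $- \frac{849}{2} \approx -424.5$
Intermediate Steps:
$O = -4$ ($O = \left(-2\right) 2 = -4$)
$C{\left(J,S \right)} = \frac{3 J}{2} + \frac{3 S}{2}$ ($C{\left(J,S \right)} = - \frac{\left(J + S\right) \left(-3\right)}{2} = - \frac{- 3 J - 3 S}{2} = \frac{3 J}{2} + \frac{3 S}{2}$)
$- (-6 - 41 C{\left(B{\left(-3 \right)},O \right)}) = - (-6 - 41 \left(\frac{3}{2} \left(-3\right) + \frac{3}{2} \left(-4\right)\right)) = - (-6 - 41 \left(- \frac{9}{2} - 6\right)) = - (-6 - - \frac{861}{2}) = - (-6 + \frac{861}{2}) = \left(-1\right) \frac{849}{2} = - \frac{849}{2}$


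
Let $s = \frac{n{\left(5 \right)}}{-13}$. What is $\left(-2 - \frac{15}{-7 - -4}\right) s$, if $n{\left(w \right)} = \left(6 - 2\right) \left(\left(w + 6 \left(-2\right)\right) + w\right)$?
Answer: $\frac{24}{13} \approx 1.8462$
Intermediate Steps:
$n{\left(w \right)} = -48 + 8 w$ ($n{\left(w \right)} = 4 \left(\left(w - 12\right) + w\right) = 4 \left(\left(-12 + w\right) + w\right) = 4 \left(-12 + 2 w\right) = -48 + 8 w$)
$s = \frac{8}{13}$ ($s = \frac{-48 + 8 \cdot 5}{-13} = \left(-48 + 40\right) \left(- \frac{1}{13}\right) = \left(-8\right) \left(- \frac{1}{13}\right) = \frac{8}{13} \approx 0.61539$)
$\left(-2 - \frac{15}{-7 - -4}\right) s = \left(-2 - \frac{15}{-7 - -4}\right) \frac{8}{13} = \left(-2 - \frac{15}{-7 + 4}\right) \frac{8}{13} = \left(-2 - \frac{15}{-3}\right) \frac{8}{13} = \left(-2 - -5\right) \frac{8}{13} = \left(-2 + 5\right) \frac{8}{13} = 3 \cdot \frac{8}{13} = \frac{24}{13}$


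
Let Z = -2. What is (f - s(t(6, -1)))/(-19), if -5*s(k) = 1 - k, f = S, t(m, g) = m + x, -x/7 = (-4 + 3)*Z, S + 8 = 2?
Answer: 21/95 ≈ 0.22105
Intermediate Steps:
S = -6 (S = -8 + 2 = -6)
x = -14 (x = -7*(-4 + 3)*(-2) = -(-7)*(-2) = -7*2 = -14)
t(m, g) = -14 + m (t(m, g) = m - 14 = -14 + m)
f = -6
s(k) = -1/5 + k/5 (s(k) = -(1 - k)/5 = -1/5 + k/5)
(f - s(t(6, -1)))/(-19) = (-6 - (-1/5 + (-14 + 6)/5))/(-19) = (-6 - (-1/5 + (1/5)*(-8)))*(-1/19) = (-6 - (-1/5 - 8/5))*(-1/19) = (-6 - 1*(-9/5))*(-1/19) = (-6 + 9/5)*(-1/19) = -21/5*(-1/19) = 21/95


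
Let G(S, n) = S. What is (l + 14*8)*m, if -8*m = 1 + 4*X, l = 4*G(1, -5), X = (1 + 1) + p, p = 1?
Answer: -377/2 ≈ -188.50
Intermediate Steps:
X = 3 (X = (1 + 1) + 1 = 2 + 1 = 3)
l = 4 (l = 4*1 = 4)
m = -13/8 (m = -(1 + 4*3)/8 = -(1 + 12)/8 = -1/8*13 = -13/8 ≈ -1.6250)
(l + 14*8)*m = (4 + 14*8)*(-13/8) = (4 + 112)*(-13/8) = 116*(-13/8) = -377/2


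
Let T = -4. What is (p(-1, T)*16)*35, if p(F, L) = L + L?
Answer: -4480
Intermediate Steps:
p(F, L) = 2*L
(p(-1, T)*16)*35 = ((2*(-4))*16)*35 = -8*16*35 = -128*35 = -4480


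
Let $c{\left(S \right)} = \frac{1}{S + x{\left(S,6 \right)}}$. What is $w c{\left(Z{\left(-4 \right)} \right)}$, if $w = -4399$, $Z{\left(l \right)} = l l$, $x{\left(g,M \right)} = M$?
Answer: $- \frac{4399}{22} \approx -199.95$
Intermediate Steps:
$Z{\left(l \right)} = l^{2}$
$c{\left(S \right)} = \frac{1}{6 + S}$ ($c{\left(S \right)} = \frac{1}{S + 6} = \frac{1}{6 + S}$)
$w c{\left(Z{\left(-4 \right)} \right)} = - \frac{4399}{6 + \left(-4\right)^{2}} = - \frac{4399}{6 + 16} = - \frac{4399}{22}$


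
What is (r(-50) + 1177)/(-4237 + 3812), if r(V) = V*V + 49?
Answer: -3726/425 ≈ -8.7671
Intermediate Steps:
r(V) = 49 + V² (r(V) = V² + 49 = 49 + V²)
(r(-50) + 1177)/(-4237 + 3812) = ((49 + (-50)²) + 1177)/(-4237 + 3812) = ((49 + 2500) + 1177)/(-425) = (2549 + 1177)*(-1/425) = 3726*(-1/425) = -3726/425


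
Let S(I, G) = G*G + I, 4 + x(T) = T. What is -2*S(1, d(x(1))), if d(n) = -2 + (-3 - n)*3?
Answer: -10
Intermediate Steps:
x(T) = -4 + T
d(n) = -11 - 3*n (d(n) = -2 + (-9 - 3*n) = -11 - 3*n)
S(I, G) = I + G**2 (S(I, G) = G**2 + I = I + G**2)
-2*S(1, d(x(1))) = -2*(1 + (-11 - 3*(-4 + 1))**2) = -2*(1 + (-11 - 3*(-3))**2) = -2*(1 + (-11 + 9)**2) = -2*(1 + (-2)**2) = -2*(1 + 4) = -2*5 = -10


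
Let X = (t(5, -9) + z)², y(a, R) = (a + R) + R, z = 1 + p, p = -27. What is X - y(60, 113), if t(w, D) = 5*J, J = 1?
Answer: 155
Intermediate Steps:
z = -26 (z = 1 - 27 = -26)
t(w, D) = 5 (t(w, D) = 5*1 = 5)
y(a, R) = a + 2*R (y(a, R) = (R + a) + R = a + 2*R)
X = 441 (X = (5 - 26)² = (-21)² = 441)
X - y(60, 113) = 441 - (60 + 2*113) = 441 - (60 + 226) = 441 - 1*286 = 441 - 286 = 155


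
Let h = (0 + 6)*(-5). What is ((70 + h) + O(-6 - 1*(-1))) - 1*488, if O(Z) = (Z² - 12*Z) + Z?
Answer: -368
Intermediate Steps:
h = -30 (h = 6*(-5) = -30)
O(Z) = Z² - 11*Z
((70 + h) + O(-6 - 1*(-1))) - 1*488 = ((70 - 30) + (-6 - 1*(-1))*(-11 + (-6 - 1*(-1)))) - 1*488 = (40 + (-6 + 1)*(-11 + (-6 + 1))) - 488 = (40 - 5*(-11 - 5)) - 488 = (40 - 5*(-16)) - 488 = (40 + 80) - 488 = 120 - 488 = -368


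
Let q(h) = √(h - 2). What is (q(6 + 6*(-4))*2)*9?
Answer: 36*I*√5 ≈ 80.498*I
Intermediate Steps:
q(h) = √(-2 + h)
(q(6 + 6*(-4))*2)*9 = (√(-2 + (6 + 6*(-4)))*2)*9 = (√(-2 + (6 - 24))*2)*9 = (√(-2 - 18)*2)*9 = (√(-20)*2)*9 = ((2*I*√5)*2)*9 = (4*I*√5)*9 = 36*I*√5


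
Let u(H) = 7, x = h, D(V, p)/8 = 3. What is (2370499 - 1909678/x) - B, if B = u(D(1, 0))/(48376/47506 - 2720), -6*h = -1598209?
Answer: 244679050557731450395/103218685306148 ≈ 2.3705e+6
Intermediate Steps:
D(V, p) = 24 (D(V, p) = 8*3 = 24)
h = 1598209/6 (h = -⅙*(-1598209) = 1598209/6 ≈ 2.6637e+5)
x = 1598209/6 ≈ 2.6637e+5
B = -166271/64583972 (B = 7/(48376/47506 - 2720) = 7/(48376*(1/47506) - 2720) = 7/(24188/23753 - 2720) = 7/(-64583972/23753) = -23753/64583972*7 = -166271/64583972 ≈ -0.0025745)
(2370499 - 1909678/x) - B = (2370499 - 1909678/1598209/6) - 1*(-166271/64583972) = (2370499 - 1909678*6/1598209) + 166271/64583972 = (2370499 - 11458068/1598209) + 166271/64583972 = 3788541378223/1598209 + 166271/64583972 = 244679050557731450395/103218685306148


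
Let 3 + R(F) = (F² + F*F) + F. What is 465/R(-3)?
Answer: 155/4 ≈ 38.750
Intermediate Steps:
R(F) = -3 + F + 2*F² (R(F) = -3 + ((F² + F*F) + F) = -3 + ((F² + F²) + F) = -3 + (2*F² + F) = -3 + (F + 2*F²) = -3 + F + 2*F²)
465/R(-3) = 465/(-3 - 3 + 2*(-3)²) = 465/(-3 - 3 + 2*9) = 465/(-3 - 3 + 18) = 465/12 = 465*(1/12) = 155/4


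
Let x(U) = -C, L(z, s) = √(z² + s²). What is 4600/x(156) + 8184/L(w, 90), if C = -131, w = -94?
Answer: 4600/131 + 2046*√4234/2117 ≈ 98.001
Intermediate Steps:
L(z, s) = √(s² + z²)
x(U) = 131 (x(U) = -1*(-131) = 131)
4600/x(156) + 8184/L(w, 90) = 4600/131 + 8184/(√(90² + (-94)²)) = 4600*(1/131) + 8184/(√(8100 + 8836)) = 4600/131 + 8184/(√16936) = 4600/131 + 8184/((2*√4234)) = 4600/131 + 8184*(√4234/8468) = 4600/131 + 2046*√4234/2117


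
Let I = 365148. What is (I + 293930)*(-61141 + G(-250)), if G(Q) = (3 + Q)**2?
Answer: -86998296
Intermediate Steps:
(I + 293930)*(-61141 + G(-250)) = (365148 + 293930)*(-61141 + (3 - 250)**2) = 659078*(-61141 + (-247)**2) = 659078*(-61141 + 61009) = 659078*(-132) = -86998296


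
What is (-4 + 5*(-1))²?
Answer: 81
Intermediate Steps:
(-4 + 5*(-1))² = (-4 - 5)² = (-9)² = 81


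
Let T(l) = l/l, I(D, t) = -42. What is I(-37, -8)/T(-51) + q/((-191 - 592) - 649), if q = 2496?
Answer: -7830/179 ≈ -43.743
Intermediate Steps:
T(l) = 1
I(-37, -8)/T(-51) + q/((-191 - 592) - 649) = -42/1 + 2496/((-191 - 592) - 649) = -42*1 + 2496/(-783 - 649) = -42 + 2496/(-1432) = -42 + 2496*(-1/1432) = -42 - 312/179 = -7830/179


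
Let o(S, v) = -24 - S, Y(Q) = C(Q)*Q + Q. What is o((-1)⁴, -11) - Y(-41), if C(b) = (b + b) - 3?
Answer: -3469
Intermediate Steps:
C(b) = -3 + 2*b (C(b) = 2*b - 3 = -3 + 2*b)
Y(Q) = Q + Q*(-3 + 2*Q) (Y(Q) = (-3 + 2*Q)*Q + Q = Q*(-3 + 2*Q) + Q = Q + Q*(-3 + 2*Q))
o((-1)⁴, -11) - Y(-41) = (-24 - 1*(-1)⁴) - 2*(-41)*(-1 - 41) = (-24 - 1*1) - 2*(-41)*(-42) = (-24 - 1) - 1*3444 = -25 - 3444 = -3469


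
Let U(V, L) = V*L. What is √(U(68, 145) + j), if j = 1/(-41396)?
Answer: √4224095021091/20698 ≈ 99.297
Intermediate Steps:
j = -1/41396 ≈ -2.4157e-5
U(V, L) = L*V
√(U(68, 145) + j) = √(145*68 - 1/41396) = √(9860 - 1/41396) = √(408164559/41396) = √4224095021091/20698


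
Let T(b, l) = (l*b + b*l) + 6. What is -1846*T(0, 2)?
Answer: -11076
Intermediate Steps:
T(b, l) = 6 + 2*b*l (T(b, l) = (b*l + b*l) + 6 = 2*b*l + 6 = 6 + 2*b*l)
-1846*T(0, 2) = -1846*(6 + 2*0*2) = -1846*(6 + 0) = -1846*6 = -11076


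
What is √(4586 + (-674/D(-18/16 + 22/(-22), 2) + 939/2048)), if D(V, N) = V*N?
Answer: √5616920598/1088 ≈ 68.884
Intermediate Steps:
D(V, N) = N*V
√(4586 + (-674/D(-18/16 + 22/(-22), 2) + 939/2048)) = √(4586 + (-674*1/(2*(-18/16 + 22/(-22))) + 939/2048)) = √(4586 + (-674*1/(2*(-18*1/16 + 22*(-1/22))) + 939*(1/2048))) = √(4586 + (-674*1/(2*(-9/8 - 1)) + 939/2048)) = √(4586 + (-674/(2*(-17/8)) + 939/2048)) = √(4586 + (-674/(-17/4) + 939/2048)) = √(4586 + (-674*(-4/17) + 939/2048)) = √(4586 + (2696/17 + 939/2048)) = √(4586 + 5537371/34816) = √(165203547/34816) = √5616920598/1088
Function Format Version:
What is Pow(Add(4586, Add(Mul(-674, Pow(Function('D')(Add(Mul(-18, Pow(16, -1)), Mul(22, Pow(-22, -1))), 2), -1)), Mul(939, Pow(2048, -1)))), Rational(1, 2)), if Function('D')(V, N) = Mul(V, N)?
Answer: Mul(Rational(1, 1088), Pow(5616920598, Rational(1, 2))) ≈ 68.884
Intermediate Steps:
Function('D')(V, N) = Mul(N, V)
Pow(Add(4586, Add(Mul(-674, Pow(Function('D')(Add(Mul(-18, Pow(16, -1)), Mul(22, Pow(-22, -1))), 2), -1)), Mul(939, Pow(2048, -1)))), Rational(1, 2)) = Pow(Add(4586, Add(Mul(-674, Pow(Mul(2, Add(Mul(-18, Pow(16, -1)), Mul(22, Pow(-22, -1)))), -1)), Mul(939, Pow(2048, -1)))), Rational(1, 2)) = Pow(Add(4586, Add(Mul(-674, Pow(Mul(2, Add(Mul(-18, Rational(1, 16)), Mul(22, Rational(-1, 22)))), -1)), Mul(939, Rational(1, 2048)))), Rational(1, 2)) = Pow(Add(4586, Add(Mul(-674, Pow(Mul(2, Add(Rational(-9, 8), -1)), -1)), Rational(939, 2048))), Rational(1, 2)) = Pow(Add(4586, Add(Mul(-674, Pow(Mul(2, Rational(-17, 8)), -1)), Rational(939, 2048))), Rational(1, 2)) = Pow(Add(4586, Add(Mul(-674, Pow(Rational(-17, 4), -1)), Rational(939, 2048))), Rational(1, 2)) = Pow(Add(4586, Add(Mul(-674, Rational(-4, 17)), Rational(939, 2048))), Rational(1, 2)) = Pow(Add(4586, Add(Rational(2696, 17), Rational(939, 2048))), Rational(1, 2)) = Pow(Add(4586, Rational(5537371, 34816)), Rational(1, 2)) = Pow(Rational(165203547, 34816), Rational(1, 2)) = Mul(Rational(1, 1088), Pow(5616920598, Rational(1, 2)))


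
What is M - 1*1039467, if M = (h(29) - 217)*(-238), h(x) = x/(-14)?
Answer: -987328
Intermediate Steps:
h(x) = -x/14 (h(x) = x*(-1/14) = -x/14)
M = 52139 (M = (-1/14*29 - 217)*(-238) = (-29/14 - 217)*(-238) = -3067/14*(-238) = 52139)
M - 1*1039467 = 52139 - 1*1039467 = 52139 - 1039467 = -987328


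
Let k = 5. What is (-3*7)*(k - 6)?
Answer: 21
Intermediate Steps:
(-3*7)*(k - 6) = (-3*7)*(5 - 6) = -21*(-1) = 21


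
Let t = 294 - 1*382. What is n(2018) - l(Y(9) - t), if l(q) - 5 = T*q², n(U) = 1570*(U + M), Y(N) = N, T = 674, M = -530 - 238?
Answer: -4379171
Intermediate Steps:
M = -768
t = -88 (t = 294 - 382 = -88)
n(U) = -1205760 + 1570*U (n(U) = 1570*(U - 768) = 1570*(-768 + U) = -1205760 + 1570*U)
l(q) = 5 + 674*q²
n(2018) - l(Y(9) - t) = (-1205760 + 1570*2018) - (5 + 674*(9 - 1*(-88))²) = (-1205760 + 3168260) - (5 + 674*(9 + 88)²) = 1962500 - (5 + 674*97²) = 1962500 - (5 + 674*9409) = 1962500 - (5 + 6341666) = 1962500 - 1*6341671 = 1962500 - 6341671 = -4379171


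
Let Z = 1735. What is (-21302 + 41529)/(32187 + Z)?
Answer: 20227/33922 ≈ 0.59628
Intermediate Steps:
(-21302 + 41529)/(32187 + Z) = (-21302 + 41529)/(32187 + 1735) = 20227/33922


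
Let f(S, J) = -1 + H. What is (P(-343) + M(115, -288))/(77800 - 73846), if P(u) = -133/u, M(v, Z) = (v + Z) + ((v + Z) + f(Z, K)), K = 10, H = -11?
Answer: -5841/64582 ≈ -0.090443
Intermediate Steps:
f(S, J) = -12 (f(S, J) = -1 - 11 = -12)
M(v, Z) = -12 + 2*Z + 2*v (M(v, Z) = (v + Z) + ((v + Z) - 12) = (Z + v) + ((Z + v) - 12) = (Z + v) + (-12 + Z + v) = -12 + 2*Z + 2*v)
(P(-343) + M(115, -288))/(77800 - 73846) = (-133/(-343) + (-12 + 2*(-288) + 2*115))/(77800 - 73846) = (-133*(-1/343) + (-12 - 576 + 230))/3954 = (19/49 - 358)*(1/3954) = -17523/49*1/3954 = -5841/64582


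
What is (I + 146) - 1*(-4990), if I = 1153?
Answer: 6289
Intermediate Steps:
(I + 146) - 1*(-4990) = (1153 + 146) - 1*(-4990) = 1299 + 4990 = 6289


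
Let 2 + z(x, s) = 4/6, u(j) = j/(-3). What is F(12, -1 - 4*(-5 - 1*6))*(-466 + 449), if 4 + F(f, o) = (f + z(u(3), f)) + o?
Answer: -2533/3 ≈ -844.33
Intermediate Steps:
u(j) = -j/3 (u(j) = j*(-⅓) = -j/3)
z(x, s) = -4/3 (z(x, s) = -2 + 4/6 = -2 + 4*(⅙) = -2 + ⅔ = -4/3)
F(f, o) = -16/3 + f + o (F(f, o) = -4 + ((f - 4/3) + o) = -4 + ((-4/3 + f) + o) = -4 + (-4/3 + f + o) = -16/3 + f + o)
F(12, -1 - 4*(-5 - 1*6))*(-466 + 449) = (-16/3 + 12 + (-1 - 4*(-5 - 1*6)))*(-466 + 449) = (-16/3 + 12 + (-1 - 4*(-5 - 6)))*(-17) = (-16/3 + 12 + (-1 - 4*(-11)))*(-17) = (-16/3 + 12 + (-1 + 44))*(-17) = (-16/3 + 12 + 43)*(-17) = (149/3)*(-17) = -2533/3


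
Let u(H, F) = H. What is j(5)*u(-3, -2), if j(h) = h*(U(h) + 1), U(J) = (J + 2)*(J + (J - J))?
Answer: -540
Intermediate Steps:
U(J) = J*(2 + J) (U(J) = (2 + J)*(J + 0) = (2 + J)*J = J*(2 + J))
j(h) = h*(1 + h*(2 + h)) (j(h) = h*(h*(2 + h) + 1) = h*(1 + h*(2 + h)))
j(5)*u(-3, -2) = (5*(1 + 5*(2 + 5)))*(-3) = (5*(1 + 5*7))*(-3) = (5*(1 + 35))*(-3) = (5*36)*(-3) = 180*(-3) = -540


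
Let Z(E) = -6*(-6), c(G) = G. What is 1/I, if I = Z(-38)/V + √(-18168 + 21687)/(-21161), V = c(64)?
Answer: 7164606736/4029991193 + 5417216*√391/12089973579 ≈ 1.7867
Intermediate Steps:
V = 64
Z(E) = 36
I = 9/16 - 3*√391/21161 (I = 36/64 + √(-18168 + 21687)/(-21161) = 36*(1/64) + √3519*(-1/21161) = 9/16 + (3*√391)*(-1/21161) = 9/16 - 3*√391/21161 ≈ 0.55970)
1/I = 1/(9/16 - 3*√391/21161)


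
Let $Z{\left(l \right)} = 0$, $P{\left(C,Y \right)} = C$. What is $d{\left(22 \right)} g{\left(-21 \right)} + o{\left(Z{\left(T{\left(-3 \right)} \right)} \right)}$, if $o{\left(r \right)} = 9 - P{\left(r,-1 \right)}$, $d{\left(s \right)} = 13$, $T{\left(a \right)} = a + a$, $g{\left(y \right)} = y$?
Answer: $-264$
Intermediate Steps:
$T{\left(a \right)} = 2 a$
$o{\left(r \right)} = 9 - r$
$d{\left(22 \right)} g{\left(-21 \right)} + o{\left(Z{\left(T{\left(-3 \right)} \right)} \right)} = 13 \left(-21\right) + \left(9 - 0\right) = -273 + \left(9 + 0\right) = -273 + 9 = -264$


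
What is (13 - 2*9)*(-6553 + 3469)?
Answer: 15420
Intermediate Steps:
(13 - 2*9)*(-6553 + 3469) = (13 - 18)*(-3084) = -5*(-3084) = 15420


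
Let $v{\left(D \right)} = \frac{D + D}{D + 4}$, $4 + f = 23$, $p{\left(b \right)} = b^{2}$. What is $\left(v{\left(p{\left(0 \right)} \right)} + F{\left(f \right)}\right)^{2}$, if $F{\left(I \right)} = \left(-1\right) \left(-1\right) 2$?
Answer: $4$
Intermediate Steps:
$f = 19$ ($f = -4 + 23 = 19$)
$v{\left(D \right)} = \frac{2 D}{4 + D}$
$F{\left(I \right)} = 2$ ($F{\left(I \right)} = 1 \cdot 2 = 2$)
$\left(v{\left(p{\left(0 \right)} \right)} + F{\left(f \right)}\right)^{2} = \left(\frac{2 \cdot 0^{2}}{4 + 0^{2}} + 2\right)^{2} = \left(2 \cdot 0 \frac{1}{4 + 0} + 2\right)^{2} = \left(2 \cdot 0 \cdot \frac{1}{4} + 2\right)^{2} = \left(0 + 2\right)^{2} = 2^{2} = 4$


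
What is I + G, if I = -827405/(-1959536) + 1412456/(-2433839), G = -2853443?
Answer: -13608627238156780493/4769195138704 ≈ -2.8534e+6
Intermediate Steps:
I = -753987822621/4769195138704 (I = -827405*(-1/1959536) + 1412456*(-1/2433839) = 827405/1959536 - 1412456/2433839 = -753987822621/4769195138704 ≈ -0.15810)
I + G = -753987822621/4769195138704 - 2853443 = -13608627238156780493/4769195138704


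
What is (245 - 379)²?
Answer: 17956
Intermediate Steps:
(245 - 379)² = (-134)² = 17956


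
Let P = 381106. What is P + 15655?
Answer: 396761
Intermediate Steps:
P + 15655 = 381106 + 15655 = 396761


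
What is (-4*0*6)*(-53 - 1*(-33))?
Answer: 0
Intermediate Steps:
(-4*0*6)*(-53 - 1*(-33)) = (0*6)*(-53 + 33) = 0*(-20) = 0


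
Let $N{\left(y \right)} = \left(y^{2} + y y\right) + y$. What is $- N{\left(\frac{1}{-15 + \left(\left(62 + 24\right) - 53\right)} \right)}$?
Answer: $- \frac{5}{81} \approx -0.061728$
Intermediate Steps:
$N{\left(y \right)} = y + 2 y^{2}$ ($N{\left(y \right)} = \left(y^{2} + y^{2}\right) + y = 2 y^{2} + y = y + 2 y^{2}$)
$- N{\left(\frac{1}{-15 + \left(\left(62 + 24\right) - 53\right)} \right)} = - \frac{1 + \frac{2}{-15 + \left(\left(62 + 24\right) - 53\right)}}{-15 + \left(\left(62 + 24\right) - 53\right)} = - \frac{1 + \frac{2}{-15 + \left(86 - 53\right)}}{-15 + \left(86 - 53\right)} = - \frac{1 + \frac{2}{-15 + 33}}{-15 + 33} = - \frac{1 + \frac{2}{18}}{18} = - \frac{1 + 2 \cdot \frac{1}{18}}{18} = - \frac{1 + \frac{1}{9}}{18} = - \frac{10}{18 \cdot 9} = \left(-1\right) \frac{5}{81} = - \frac{5}{81}$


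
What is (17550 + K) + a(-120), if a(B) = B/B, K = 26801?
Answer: 44352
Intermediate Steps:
a(B) = 1
(17550 + K) + a(-120) = (17550 + 26801) + 1 = 44351 + 1 = 44352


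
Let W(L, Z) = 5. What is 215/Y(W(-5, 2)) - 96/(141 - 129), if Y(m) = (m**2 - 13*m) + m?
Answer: -99/7 ≈ -14.143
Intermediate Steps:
Y(m) = m**2 - 12*m
215/Y(W(-5, 2)) - 96/(141 - 129) = 215/((5*(-12 + 5))) - 96/(141 - 129) = 215/((5*(-7))) - 96/12 = 215/(-35) - 96*1/12 = 215*(-1/35) - 8 = -43/7 - 8 = -99/7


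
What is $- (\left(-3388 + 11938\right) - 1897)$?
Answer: $-6653$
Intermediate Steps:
$- (\left(-3388 + 11938\right) - 1897) = - (8550 - 1897) = \left(-1\right) 6653 = -6653$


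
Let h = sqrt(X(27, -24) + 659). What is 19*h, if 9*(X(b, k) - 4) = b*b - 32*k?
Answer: 38*sqrt(1866)/3 ≈ 547.17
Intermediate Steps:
X(b, k) = 4 - 32*k/9 + b**2/9 (X(b, k) = 4 + (b*b - 32*k)/9 = 4 + (b**2 - 32*k)/9 = 4 + (-32*k/9 + b**2/9) = 4 - 32*k/9 + b**2/9)
h = 2*sqrt(1866)/3 (h = sqrt((4 - 32/9*(-24) + (1/9)*27**2) + 659) = sqrt((4 + 256/3 + (1/9)*729) + 659) = sqrt((4 + 256/3 + 81) + 659) = sqrt(511/3 + 659) = sqrt(2488/3) = 2*sqrt(1866)/3 ≈ 28.798)
19*h = 19*(2*sqrt(1866)/3) = 38*sqrt(1866)/3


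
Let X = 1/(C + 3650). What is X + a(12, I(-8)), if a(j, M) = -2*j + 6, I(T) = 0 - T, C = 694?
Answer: -78191/4344 ≈ -18.000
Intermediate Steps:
I(T) = -T
a(j, M) = 6 - 2*j
X = 1/4344 (X = 1/(694 + 3650) = 1/4344 ≈ 0.00023020)
X + a(12, I(-8)) = 1/4344 + (6 - 2*12) = 1/4344 + (6 - 24) = 1/4344 - 18 = -78191/4344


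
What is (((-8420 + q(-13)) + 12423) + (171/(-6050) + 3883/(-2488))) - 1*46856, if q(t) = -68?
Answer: -323043988999/7526200 ≈ -42923.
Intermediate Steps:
(((-8420 + q(-13)) + 12423) + (171/(-6050) + 3883/(-2488))) - 1*46856 = (((-8420 - 68) + 12423) + (171/(-6050) + 3883/(-2488))) - 1*46856 = ((-8488 + 12423) + (171*(-1/6050) + 3883*(-1/2488))) - 46856 = (3935 + (-171/6050 - 3883/2488)) - 46856 = (3935 - 11958799/7526200) - 46856 = 29603638201/7526200 - 46856 = -323043988999/7526200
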